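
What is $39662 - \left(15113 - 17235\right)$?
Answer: $41784$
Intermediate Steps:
$39662 - \left(15113 - 17235\right) = 39662 - -2122 = 39662 + 2122 = 41784$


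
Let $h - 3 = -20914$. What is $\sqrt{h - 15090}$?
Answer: $i \sqrt{36001} \approx 189.74 i$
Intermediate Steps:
$h = -20911$ ($h = 3 - 20914 = -20911$)
$\sqrt{h - 15090} = \sqrt{-20911 - 15090} = \sqrt{-36001} = i \sqrt{36001}$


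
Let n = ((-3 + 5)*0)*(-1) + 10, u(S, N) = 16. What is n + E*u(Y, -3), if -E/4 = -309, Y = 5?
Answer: 19786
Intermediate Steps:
E = 1236 (E = -4*(-309) = 1236)
n = 10 (n = (2*0)*(-1) + 10 = 0*(-1) + 10 = 0 + 10 = 10)
n + E*u(Y, -3) = 10 + 1236*16 = 10 + 19776 = 19786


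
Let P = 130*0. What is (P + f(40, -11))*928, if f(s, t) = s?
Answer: 37120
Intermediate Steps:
P = 0
(P + f(40, -11))*928 = (0 + 40)*928 = 40*928 = 37120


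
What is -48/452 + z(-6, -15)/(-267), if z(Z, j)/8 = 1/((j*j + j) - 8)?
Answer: -324056/3047271 ≈ -0.10634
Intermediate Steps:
z(Z, j) = 8/(-8 + j + j**2) (z(Z, j) = 8/((j*j + j) - 8) = 8/((j**2 + j) - 8) = 8/((j + j**2) - 8) = 8/(-8 + j + j**2))
-48/452 + z(-6, -15)/(-267) = -48/452 + (8/(-8 - 15 + (-15)**2))/(-267) = -48*1/452 + (8/(-8 - 15 + 225))*(-1/267) = -12/113 + (8/202)*(-1/267) = -12/113 + (8*(1/202))*(-1/267) = -12/113 + (4/101)*(-1/267) = -12/113 - 4/26967 = -324056/3047271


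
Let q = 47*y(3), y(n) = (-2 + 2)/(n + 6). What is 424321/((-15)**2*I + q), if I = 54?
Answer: 424321/12150 ≈ 34.924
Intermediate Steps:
y(n) = 0 (y(n) = 0/(6 + n) = 0)
q = 0 (q = 47*0 = 0)
424321/((-15)**2*I + q) = 424321/((-15)**2*54 + 0) = 424321/(225*54 + 0) = 424321/(12150 + 0) = 424321/12150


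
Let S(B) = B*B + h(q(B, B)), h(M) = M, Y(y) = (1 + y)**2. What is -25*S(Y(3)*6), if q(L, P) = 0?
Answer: -230400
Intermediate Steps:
S(B) = B**2 (S(B) = B*B + 0 = B**2 + 0 = B**2)
-25*S(Y(3)*6) = -25*36*(1 + 3)**4 = -25*(4**2*6)**2 = -25*(16*6)**2 = -25*96**2 = -25*9216 = -230400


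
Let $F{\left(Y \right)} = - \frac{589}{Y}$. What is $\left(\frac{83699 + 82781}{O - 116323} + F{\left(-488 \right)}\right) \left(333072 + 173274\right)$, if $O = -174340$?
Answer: $\frac{22775004331191}{70921772} \approx 3.2113 \cdot 10^{5}$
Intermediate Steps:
$\left(\frac{83699 + 82781}{O - 116323} + F{\left(-488 \right)}\right) \left(333072 + 173274\right) = \left(\frac{83699 + 82781}{-174340 - 116323} - \frac{589}{-488}\right) \left(333072 + 173274\right) = \left(\frac{166480}{-290663} - - \frac{589}{488}\right) 506346 = \left(166480 \left(- \frac{1}{290663}\right) + \frac{589}{488}\right) 506346 = \left(- \frac{166480}{290663} + \frac{589}{488}\right) 506346 = \frac{89958267}{141843544} \cdot 506346 = \frac{22775004331191}{70921772}$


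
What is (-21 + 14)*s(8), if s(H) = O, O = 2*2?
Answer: -28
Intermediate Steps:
O = 4
s(H) = 4
(-21 + 14)*s(8) = (-21 + 14)*4 = -7*4 = -28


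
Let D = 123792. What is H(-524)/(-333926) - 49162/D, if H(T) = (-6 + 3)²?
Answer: -4104396035/10334341848 ≈ -0.39716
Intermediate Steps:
H(T) = 9 (H(T) = (-3)² = 9)
H(-524)/(-333926) - 49162/D = 9/(-333926) - 49162/123792 = 9*(-1/333926) - 49162*1/123792 = -9/333926 - 24581/61896 = -4104396035/10334341848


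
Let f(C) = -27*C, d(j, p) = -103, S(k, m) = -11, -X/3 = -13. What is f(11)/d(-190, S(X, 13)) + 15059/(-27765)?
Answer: 6695128/2859795 ≈ 2.3411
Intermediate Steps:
X = 39 (X = -3*(-13) = 39)
f(11)/d(-190, S(X, 13)) + 15059/(-27765) = -27*11/(-103) + 15059/(-27765) = -297*(-1/103) + 15059*(-1/27765) = 297/103 - 15059/27765 = 6695128/2859795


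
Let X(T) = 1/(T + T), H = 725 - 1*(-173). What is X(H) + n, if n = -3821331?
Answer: -6863110475/1796 ≈ -3.8213e+6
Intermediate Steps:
H = 898 (H = 725 + 173 = 898)
X(T) = 1/(2*T)
X(H) + n = (½)/898 - 3821331 = (½)*(1/898) - 3821331 = 1/1796 - 3821331 = -6863110475/1796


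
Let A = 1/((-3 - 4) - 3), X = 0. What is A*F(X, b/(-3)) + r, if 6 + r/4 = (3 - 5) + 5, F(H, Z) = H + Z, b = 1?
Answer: -359/30 ≈ -11.967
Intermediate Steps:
A = -⅒ (A = 1/(-7 - 3) = 1/(-10) = -⅒ ≈ -0.10000)
r = -12 (r = -24 + 4*((3 - 5) + 5) = -24 + 4*(-2 + 5) = -24 + 4*3 = -24 + 12 = -12)
A*F(X, b/(-3)) + r = -(0 + 1/(-3))/10 - 12 = -(0 + 1*(-⅓))/10 - 12 = -(0 - ⅓)/10 - 12 = -⅒*(-⅓) - 12 = 1/30 - 12 = -359/30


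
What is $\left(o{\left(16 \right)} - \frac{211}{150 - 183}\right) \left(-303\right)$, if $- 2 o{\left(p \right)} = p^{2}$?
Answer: $\frac{405313}{11} \approx 36847.0$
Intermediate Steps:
$o{\left(p \right)} = - \frac{p^{2}}{2}$
$\left(o{\left(16 \right)} - \frac{211}{150 - 183}\right) \left(-303\right) = \left(- \frac{16^{2}}{2} - \frac{211}{150 - 183}\right) \left(-303\right) = \left(\left(- \frac{1}{2}\right) 256 - \frac{211}{150 - 183}\right) \left(-303\right) = \left(-128 - \frac{211}{-33}\right) \left(-303\right) = \left(-128 - - \frac{211}{33}\right) \left(-303\right) = \left(-128 + \frac{211}{33}\right) \left(-303\right) = \left(- \frac{4013}{33}\right) \left(-303\right) = \frac{405313}{11}$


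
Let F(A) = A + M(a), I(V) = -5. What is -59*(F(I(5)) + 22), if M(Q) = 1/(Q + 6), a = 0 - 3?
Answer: -3068/3 ≈ -1022.7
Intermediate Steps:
a = -3
M(Q) = 1/(6 + Q)
F(A) = 1/3 + A (F(A) = A + 1/(6 - 3) = A + 1/3 = 1/3 + A)
-59*(F(I(5)) + 22) = -59*((1/3 - 5) + 22) = -59*(-14/3 + 22) = -59*52/3 = -3068/3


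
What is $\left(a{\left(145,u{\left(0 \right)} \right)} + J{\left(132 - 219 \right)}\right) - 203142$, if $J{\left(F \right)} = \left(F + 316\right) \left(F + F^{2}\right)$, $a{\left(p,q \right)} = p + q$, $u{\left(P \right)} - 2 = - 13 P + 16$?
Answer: $1510399$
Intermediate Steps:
$u{\left(P \right)} = 18 - 13 P$ ($u{\left(P \right)} = 2 - \left(-16 + 13 P\right) = 18 - 13 P$)
$J{\left(F \right)} = \left(316 + F\right) \left(F + F^{2}\right)$
$\left(a{\left(145,u{\left(0 \right)} \right)} + J{\left(132 - 219 \right)}\right) - 203142 = \left(\left(145 + \left(18 - 0\right)\right) + \left(132 - 219\right) \left(316 + \left(132 - 219\right)^{2} + 317 \left(132 - 219\right)\right)\right) - 203142 = \left(\left(145 + \left(18 + 0\right)\right) - 87 \left(316 + \left(-87\right)^{2} + 317 \left(-87\right)\right)\right) - 203142 = \left(\left(145 + 18\right) - 87 \left(316 + 7569 - 27579\right)\right) - 203142 = \left(163 - -1713378\right) - 203142 = \left(163 + 1713378\right) - 203142 = 1713541 - 203142 = 1510399$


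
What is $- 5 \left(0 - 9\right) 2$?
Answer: $90$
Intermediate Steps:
$- 5 \left(0 - 9\right) 2 = \left(-5\right) \left(-9\right) 2 = 45 \cdot 2 = 90$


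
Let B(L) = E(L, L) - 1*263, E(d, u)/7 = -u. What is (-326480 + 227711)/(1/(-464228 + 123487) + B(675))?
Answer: 11218215943/566538703 ≈ 19.801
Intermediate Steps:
E(d, u) = -7*u (E(d, u) = 7*(-u) = -7*u)
B(L) = -263 - 7*L (B(L) = -7*L - 1*263 = -7*L - 263 = -263 - 7*L)
(-326480 + 227711)/(1/(-464228 + 123487) + B(675)) = (-326480 + 227711)/(1/(-464228 + 123487) + (-263 - 7*675)) = -98769/(1/(-340741) + (-263 - 4725)) = -98769/(-1/340741 - 4988) = -98769/(-1699616109/340741) = -98769*(-340741/1699616109) = 11218215943/566538703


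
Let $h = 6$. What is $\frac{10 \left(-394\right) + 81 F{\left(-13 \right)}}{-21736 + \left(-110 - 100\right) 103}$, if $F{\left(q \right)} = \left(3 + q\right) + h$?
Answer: $\frac{2132}{21683} \approx 0.098326$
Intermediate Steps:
$F{\left(q \right)} = 9 + q$ ($F{\left(q \right)} = \left(3 + q\right) + 6 = 9 + q$)
$\frac{10 \left(-394\right) + 81 F{\left(-13 \right)}}{-21736 + \left(-110 - 100\right) 103} = \frac{10 \left(-394\right) + 81 \left(9 - 13\right)}{-21736 + \left(-110 - 100\right) 103} = \frac{-3940 + 81 \left(-4\right)}{-21736 - 21630} = \frac{-3940 - 324}{-21736 - 21630} = - \frac{4264}{-43366} = \left(-4264\right) \left(- \frac{1}{43366}\right) = \frac{2132}{21683}$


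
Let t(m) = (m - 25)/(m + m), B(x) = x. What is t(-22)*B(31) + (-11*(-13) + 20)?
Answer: 8629/44 ≈ 196.11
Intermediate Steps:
t(m) = (-25 + m)/(2*m) (t(m) = (-25 + m)/((2*m)) = (-25 + m)*(1/(2*m)) = (-25 + m)/(2*m))
t(-22)*B(31) + (-11*(-13) + 20) = ((½)*(-25 - 22)/(-22))*31 + (-11*(-13) + 20) = ((½)*(-1/22)*(-47))*31 + (143 + 20) = (47/44)*31 + 163 = 1457/44 + 163 = 8629/44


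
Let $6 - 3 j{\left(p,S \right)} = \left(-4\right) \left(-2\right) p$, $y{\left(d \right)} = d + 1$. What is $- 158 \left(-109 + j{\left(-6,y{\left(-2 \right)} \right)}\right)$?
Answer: $14378$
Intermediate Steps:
$y{\left(d \right)} = 1 + d$
$j{\left(p,S \right)} = 2 - \frac{8 p}{3}$ ($j{\left(p,S \right)} = 2 - \frac{\left(-4\right) \left(-2\right) p}{3} = 2 - \frac{8 p}{3}$)
$- 158 \left(-109 + j{\left(-6,y{\left(-2 \right)} \right)}\right) = - 158 \left(-109 + \left(2 - -16\right)\right) = - 158 \left(-109 + \left(2 + 16\right)\right) = - 158 \left(-109 + 18\right) = \left(-158\right) \left(-91\right) = 14378$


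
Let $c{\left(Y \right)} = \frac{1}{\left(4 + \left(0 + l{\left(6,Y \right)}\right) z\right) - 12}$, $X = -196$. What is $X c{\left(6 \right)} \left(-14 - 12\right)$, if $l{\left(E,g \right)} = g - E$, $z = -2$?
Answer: $-637$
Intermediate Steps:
$c{\left(Y \right)} = \frac{1}{4 - 2 Y}$ ($c{\left(Y \right)} = \frac{1}{\left(4 + \left(0 + \left(Y - 6\right)\right) \left(-2\right)\right) - 12} = \frac{1}{\left(4 + \left(0 + \left(-6 + Y\right)\right) \left(-2\right)\right) - 12} = \frac{1}{\left(4 + \left(-6 + Y\right) \left(-2\right)\right) - 12} = \frac{1}{\left(4 - \left(-12 + 2 Y\right)\right) - 12} = \frac{1}{\left(16 - 2 Y\right) - 12} = \frac{1}{4 - 2 Y}$)
$X c{\left(6 \right)} \left(-14 - 12\right) = - 196 \left(- \frac{1}{-4 + 2 \cdot 6}\right) \left(-14 - 12\right) = - 196 \left(- \frac{1}{-4 + 12}\right) \left(-26\right) = - 196 \left(- \frac{1}{8}\right) \left(-26\right) = - 196 \left(\left(-1\right) \frac{1}{8}\right) \left(-26\right) = \left(-196\right) \left(- \frac{1}{8}\right) \left(-26\right) = \frac{49}{2} \left(-26\right) = -637$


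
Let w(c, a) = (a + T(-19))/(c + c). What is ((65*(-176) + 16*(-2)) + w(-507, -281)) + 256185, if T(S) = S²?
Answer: 124069451/507 ≈ 2.4471e+5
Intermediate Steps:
w(c, a) = (361 + a)/(2*c) (w(c, a) = (a + (-19)²)/(c + c) = (a + 361)/((2*c)) = (361 + a)*(1/(2*c)) = (361 + a)/(2*c))
((65*(-176) + 16*(-2)) + w(-507, -281)) + 256185 = ((65*(-176) + 16*(-2)) + (½)*(361 - 281)/(-507)) + 256185 = ((-11440 - 32) + (½)*(-1/507)*80) + 256185 = (-11472 - 40/507) + 256185 = -5816344/507 + 256185 = 124069451/507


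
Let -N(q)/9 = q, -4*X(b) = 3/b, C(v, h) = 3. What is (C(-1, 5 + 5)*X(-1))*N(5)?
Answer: -405/4 ≈ -101.25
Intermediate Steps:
X(b) = -3/(4*b)
N(q) = -9*q
(C(-1, 5 + 5)*X(-1))*N(5) = (3*(-3/4/(-1)))*(-9*5) = (3*(-3/4*(-1)))*(-45) = (3*(3/4))*(-45) = (9/4)*(-45) = -405/4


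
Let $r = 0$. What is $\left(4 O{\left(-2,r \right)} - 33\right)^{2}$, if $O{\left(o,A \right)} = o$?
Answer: $1681$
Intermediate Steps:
$\left(4 O{\left(-2,r \right)} - 33\right)^{2} = \left(4 \left(-2\right) - 33\right)^{2} = \left(-8 - 33\right)^{2} = \left(-41\right)^{2} = 1681$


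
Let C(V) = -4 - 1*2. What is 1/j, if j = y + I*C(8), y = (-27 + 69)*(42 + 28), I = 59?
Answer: 1/2586 ≈ 0.00038670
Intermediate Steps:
C(V) = -6 (C(V) = -4 - 2 = -6)
y = 2940 (y = 42*70 = 2940)
j = 2586 (j = 2940 + 59*(-6) = 2940 - 354 = 2586)
1/j = 1/2586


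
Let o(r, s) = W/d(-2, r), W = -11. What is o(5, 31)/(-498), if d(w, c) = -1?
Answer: -11/498 ≈ -0.022088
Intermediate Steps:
o(r, s) = 11 (o(r, s) = -11/(-1) = -11*(-1) = 11)
o(5, 31)/(-498) = 11/(-498) = 11*(-1/498) = -11/498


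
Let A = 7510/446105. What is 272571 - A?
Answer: 24319055689/89221 ≈ 2.7257e+5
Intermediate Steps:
A = 1502/89221 (A = 7510*(1/446105) = 1502/89221 ≈ 0.016835)
272571 - A = 272571 - 1*1502/89221 = 272571 - 1502/89221 = 24319055689/89221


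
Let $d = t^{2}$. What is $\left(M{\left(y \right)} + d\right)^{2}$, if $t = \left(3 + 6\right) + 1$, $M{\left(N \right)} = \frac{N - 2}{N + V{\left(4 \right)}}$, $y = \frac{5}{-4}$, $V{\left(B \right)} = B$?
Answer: $\frac{1181569}{121} \approx 9765.0$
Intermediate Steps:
$y = - \frac{5}{4}$ ($y = 5 \left(- \frac{1}{4}\right) = - \frac{5}{4} \approx -1.25$)
$M{\left(N \right)} = \frac{-2 + N}{4 + N}$ ($M{\left(N \right)} = \frac{N - 2}{N + 4} = \frac{-2 + N}{4 + N}$)
$t = 10$ ($t = 9 + 1 = 10$)
$d = 100$ ($d = 10^{2} = 100$)
$\left(M{\left(y \right)} + d\right)^{2} = \left(\frac{-2 - \frac{5}{4}}{4 - \frac{5}{4}} + 100\right)^{2} = \left(\frac{1}{\frac{11}{4}} \left(- \frac{13}{4}\right) + 100\right)^{2} = \left(\frac{4}{11} \left(- \frac{13}{4}\right) + 100\right)^{2} = \left(- \frac{13}{11} + 100\right)^{2} = \left(\frac{1087}{11}\right)^{2} = \frac{1181569}{121}$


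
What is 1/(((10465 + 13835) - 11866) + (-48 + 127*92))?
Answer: 1/24070 ≈ 4.1545e-5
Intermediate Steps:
1/(((10465 + 13835) - 11866) + (-48 + 127*92)) = 1/((24300 - 11866) + (-48 + 11684)) = 1/(12434 + 11636) = 1/24070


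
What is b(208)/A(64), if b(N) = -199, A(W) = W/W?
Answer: -199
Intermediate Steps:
A(W) = 1
b(208)/A(64) = -199/1 = -199*1 = -199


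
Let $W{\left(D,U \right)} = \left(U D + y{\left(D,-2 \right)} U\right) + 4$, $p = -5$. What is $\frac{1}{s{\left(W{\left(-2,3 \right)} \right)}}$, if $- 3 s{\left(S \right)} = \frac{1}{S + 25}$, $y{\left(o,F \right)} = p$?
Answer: $-24$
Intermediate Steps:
$y{\left(o,F \right)} = -5$
$W{\left(D,U \right)} = 4 - 5 U + D U$ ($W{\left(D,U \right)} = \left(U D - 5 U\right) + 4 = \left(D U - 5 U\right) + 4 = \left(- 5 U + D U\right) + 4 = 4 - 5 U + D U$)
$s{\left(S \right)} = - \frac{1}{3 \left(25 + S\right)}$ ($s{\left(S \right)} = - \frac{1}{3 \left(S + 25\right)} = - \frac{1}{3 \left(25 + S\right)}$)
$\frac{1}{s{\left(W{\left(-2,3 \right)} \right)}} = \frac{1}{\left(-1\right) \frac{1}{75 + 3 \left(4 - 15 - 6\right)}} = \frac{1}{\left(-1\right) \frac{1}{75 + 3 \left(-17\right)}} = \frac{1}{\left(-1\right) \frac{1}{75 - 51}} = \frac{1}{\left(-1\right) \frac{1}{24}} = \frac{1}{- \frac{1}{24}} = -24$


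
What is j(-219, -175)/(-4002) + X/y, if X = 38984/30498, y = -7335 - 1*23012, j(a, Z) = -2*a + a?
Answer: -1469894989/26840161374 ≈ -0.054765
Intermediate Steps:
j(a, Z) = -a
y = -30347 (y = -7335 - 23012 = -30347)
X = 19492/15249 (X = 38984*(1/30498) = 19492/15249 ≈ 1.2782)
j(-219, -175)/(-4002) + X/y = -1*(-219)/(-4002) + (19492/15249)/(-30347) = 219*(-1/4002) + (19492/15249)*(-1/30347) = -73/1334 - 19492/462761403 = -1469894989/26840161374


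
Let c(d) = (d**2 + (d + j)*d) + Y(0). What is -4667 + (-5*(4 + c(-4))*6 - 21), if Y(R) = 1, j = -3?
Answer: -6158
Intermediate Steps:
c(d) = 1 + d**2 + d*(-3 + d) (c(d) = (d**2 + (d - 3)*d) + 1 = (d**2 + (-3 + d)*d) + 1 = (d**2 + d*(-3 + d)) + 1 = 1 + d**2 + d*(-3 + d))
-4667 + (-5*(4 + c(-4))*6 - 21) = -4667 + (-5*(4 + (1 - 3*(-4) + 2*(-4)**2))*6 - 21) = -4667 + (-5*(4 + (1 + 12 + 2*16))*6 - 21) = -4667 + (-5*(4 + (1 + 12 + 32))*6 - 21) = -4667 + (-5*(4 + 45)*6 - 21) = -4667 + (-5*49*6 - 21) = -4667 + (-245*6 - 21) = -4667 + (-1470 - 21) = -4667 - 1491 = -6158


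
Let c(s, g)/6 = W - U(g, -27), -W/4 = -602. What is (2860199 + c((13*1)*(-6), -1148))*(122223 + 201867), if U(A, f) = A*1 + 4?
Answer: 933868899990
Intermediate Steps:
U(A, f) = 4 + A (U(A, f) = A + 4 = 4 + A)
W = 2408 (W = -4*(-602) = 2408)
c(s, g) = 14424 - 6*g (c(s, g) = 6*(2408 - (4 + g)) = 6*(2408 + (-4 - g)) = 6*(2404 - g) = 14424 - 6*g)
(2860199 + c((13*1)*(-6), -1148))*(122223 + 201867) = (2860199 + (14424 - 6*(-1148)))*(122223 + 201867) = (2860199 + (14424 + 6888))*324090 = (2860199 + 21312)*324090 = 2881511*324090 = 933868899990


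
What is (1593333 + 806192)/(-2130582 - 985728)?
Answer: -479905/623262 ≈ -0.76999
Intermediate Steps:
(1593333 + 806192)/(-2130582 - 985728) = 2399525/(-3116310) = 2399525*(-1/3116310) = -479905/623262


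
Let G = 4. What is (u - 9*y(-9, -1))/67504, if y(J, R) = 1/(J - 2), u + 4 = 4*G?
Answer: 141/742544 ≈ 0.00018989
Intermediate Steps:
u = 12 (u = -4 + 4*4 = -4 + 16 = 12)
y(J, R) = 1/(-2 + J)
(u - 9*y(-9, -1))/67504 = (12 - 9/(-2 - 9))/67504 = (12 - 9/(-11))*(1/67504) = (12 - 9*(-1/11))*(1/67504) = (12 + 9/11)*(1/67504) = (141/11)*(1/67504) = 141/742544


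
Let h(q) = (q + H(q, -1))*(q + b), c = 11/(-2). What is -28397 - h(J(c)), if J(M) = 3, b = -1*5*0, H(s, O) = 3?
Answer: -28415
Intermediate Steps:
b = 0 (b = -5*0 = 0)
c = -11/2 (c = 11*(-½) = -11/2 ≈ -5.5000)
h(q) = q*(3 + q) (h(q) = (q + 3)*(q + 0) = (3 + q)*q = q*(3 + q))
-28397 - h(J(c)) = -28397 - 3*(3 + 3) = -28397 - 3*6 = -28397 - 1*18 = -28397 - 18 = -28415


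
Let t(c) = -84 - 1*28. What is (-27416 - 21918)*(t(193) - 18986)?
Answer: 942180732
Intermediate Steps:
t(c) = -112 (t(c) = -84 - 28 = -112)
(-27416 - 21918)*(t(193) - 18986) = (-27416 - 21918)*(-112 - 18986) = -49334*(-19098) = 942180732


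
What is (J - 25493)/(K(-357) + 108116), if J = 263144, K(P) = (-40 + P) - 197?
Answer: 6423/2906 ≈ 2.2103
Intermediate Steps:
K(P) = -237 + P
(J - 25493)/(K(-357) + 108116) = (263144 - 25493)/((-237 - 357) + 108116) = 237651/(-594 + 108116) = 237651/107522 = 237651*(1/107522) = 6423/2906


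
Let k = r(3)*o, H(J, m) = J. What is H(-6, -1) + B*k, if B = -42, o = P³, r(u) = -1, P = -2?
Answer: -342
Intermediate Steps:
o = -8 (o = (-2)³ = -8)
k = 8 (k = -1*(-8) = 8)
H(-6, -1) + B*k = -6 - 42*8 = -6 - 336 = -342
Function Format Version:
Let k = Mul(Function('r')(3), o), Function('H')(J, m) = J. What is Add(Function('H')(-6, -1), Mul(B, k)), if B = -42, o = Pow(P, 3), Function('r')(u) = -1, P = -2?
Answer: -342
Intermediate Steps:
o = -8 (o = Pow(-2, 3) = -8)
k = 8 (k = Mul(-1, -8) = 8)
Add(Function('H')(-6, -1), Mul(B, k)) = Add(-6, Mul(-42, 8)) = Add(-6, -336) = -342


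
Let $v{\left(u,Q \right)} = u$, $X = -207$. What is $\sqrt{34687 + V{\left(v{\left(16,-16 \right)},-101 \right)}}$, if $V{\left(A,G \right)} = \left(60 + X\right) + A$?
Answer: $2 \sqrt{8639} \approx 185.89$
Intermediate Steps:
$V{\left(A,G \right)} = -147 + A$ ($V{\left(A,G \right)} = \left(60 - 207\right) + A = -147 + A$)
$\sqrt{34687 + V{\left(v{\left(16,-16 \right)},-101 \right)}} = \sqrt{34687 + \left(-147 + 16\right)} = \sqrt{34687 - 131} = \sqrt{34556} = 2 \sqrt{8639}$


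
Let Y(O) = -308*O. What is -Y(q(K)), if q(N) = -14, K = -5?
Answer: -4312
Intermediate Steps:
-Y(q(K)) = -(-308)*(-14) = -1*4312 = -4312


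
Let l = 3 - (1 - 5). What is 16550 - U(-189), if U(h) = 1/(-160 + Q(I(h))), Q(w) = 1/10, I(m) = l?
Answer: 26463460/1599 ≈ 16550.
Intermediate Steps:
l = 7 (l = 3 - 1*(-4) = 3 + 4 = 7)
I(m) = 7
Q(w) = ⅒
U(h) = -10/1599 (U(h) = 1/(-160 + ⅒) = 1/(-1599/10) = -10/1599)
16550 - U(-189) = 16550 - 1*(-10/1599) = 16550 + 10/1599 = 26463460/1599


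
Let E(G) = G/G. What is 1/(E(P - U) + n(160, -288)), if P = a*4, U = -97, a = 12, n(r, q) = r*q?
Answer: -1/46079 ≈ -2.1702e-5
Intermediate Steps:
n(r, q) = q*r
P = 48 (P = 12*4 = 48)
E(G) = 1
1/(E(P - U) + n(160, -288)) = 1/(1 - 288*160) = 1/(1 - 46080) = 1/(-46079) = -1/46079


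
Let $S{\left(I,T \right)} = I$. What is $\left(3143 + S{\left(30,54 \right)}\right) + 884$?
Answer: $4057$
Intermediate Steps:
$\left(3143 + S{\left(30,54 \right)}\right) + 884 = \left(3143 + 30\right) + 884 = 3173 + 884 = 4057$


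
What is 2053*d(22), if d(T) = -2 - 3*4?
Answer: -28742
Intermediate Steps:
d(T) = -14 (d(T) = -2 - 12 = -14)
2053*d(22) = 2053*(-14) = -28742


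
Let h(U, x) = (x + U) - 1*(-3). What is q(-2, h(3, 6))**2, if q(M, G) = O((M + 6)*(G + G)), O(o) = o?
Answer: 9216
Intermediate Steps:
h(U, x) = 3 + U + x (h(U, x) = (U + x) + 3 = 3 + U + x)
q(M, G) = 2*G*(6 + M) (q(M, G) = (M + 6)*(G + G) = (6 + M)*(2*G) = 2*G*(6 + M))
q(-2, h(3, 6))**2 = (2*(3 + 3 + 6)*(6 - 2))**2 = (2*12*4)**2 = 96**2 = 9216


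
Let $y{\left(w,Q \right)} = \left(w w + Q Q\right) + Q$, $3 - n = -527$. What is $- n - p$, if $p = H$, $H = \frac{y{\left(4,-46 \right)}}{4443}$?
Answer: $- \frac{2356876}{4443} \approx -530.47$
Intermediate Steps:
$n = 530$ ($n = 3 - -527 = 3 + 527 = 530$)
$y{\left(w,Q \right)} = Q + Q^{2} + w^{2}$ ($y{\left(w,Q \right)} = \left(w^{2} + Q^{2}\right) + Q = \left(Q^{2} + w^{2}\right) + Q = Q + Q^{2} + w^{2}$)
$H = \frac{2086}{4443}$ ($H = \frac{-46 + \left(-46\right)^{2} + 4^{2}}{4443} = \left(-46 + 2116 + 16\right) \frac{1}{4443} = 2086 \cdot \frac{1}{4443} = \frac{2086}{4443} \approx 0.4695$)
$p = \frac{2086}{4443} \approx 0.4695$
$- n - p = \left(-1\right) 530 - \frac{2086}{4443} = -530 - \frac{2086}{4443} = - \frac{2356876}{4443}$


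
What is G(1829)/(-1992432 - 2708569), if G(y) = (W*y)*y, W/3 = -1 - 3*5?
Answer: 160571568/4701001 ≈ 34.157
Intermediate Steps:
W = -48 (W = 3*(-1 - 3*5) = 3*(-1 - 15) = 3*(-16) = -48)
G(y) = -48*y**2 (G(y) = (-48*y)*y = -48*y**2)
G(1829)/(-1992432 - 2708569) = (-48*1829**2)/(-1992432 - 2708569) = -48*3345241/(-4701001) = -160571568*(-1/4701001) = 160571568/4701001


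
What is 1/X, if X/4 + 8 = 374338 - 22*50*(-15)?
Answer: 1/1563320 ≈ 6.3966e-7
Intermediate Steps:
X = 1563320 (X = -32 + 4*(374338 - 22*50*(-15)) = -32 + 4*(374338 - 1100*(-15)) = -32 + 4*(374338 + 16500) = -32 + 4*390838 = -32 + 1563352 = 1563320)
1/X = 1/1563320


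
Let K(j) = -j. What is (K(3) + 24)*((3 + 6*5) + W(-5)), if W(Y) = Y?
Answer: 588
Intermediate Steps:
(K(3) + 24)*((3 + 6*5) + W(-5)) = (-1*3 + 24)*((3 + 6*5) - 5) = (-3 + 24)*((3 + 30) - 5) = 21*(33 - 5) = 21*28 = 588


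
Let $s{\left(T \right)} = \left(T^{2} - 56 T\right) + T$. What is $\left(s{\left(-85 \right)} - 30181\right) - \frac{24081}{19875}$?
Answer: $- \frac{121119652}{6625} \approx -18282.0$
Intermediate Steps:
$s{\left(T \right)} = T^{2} - 55 T$
$\left(s{\left(-85 \right)} - 30181\right) - \frac{24081}{19875} = \left(- 85 \left(-55 - 85\right) - 30181\right) - \frac{24081}{19875} = \left(\left(-85\right) \left(-140\right) - 30181\right) - \frac{8027}{6625} = \left(11900 - 30181\right) - \frac{8027}{6625} = -18281 - \frac{8027}{6625} = - \frac{121119652}{6625}$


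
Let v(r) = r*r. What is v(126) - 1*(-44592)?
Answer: 60468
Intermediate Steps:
v(r) = r²
v(126) - 1*(-44592) = 126² - 1*(-44592) = 15876 + 44592 = 60468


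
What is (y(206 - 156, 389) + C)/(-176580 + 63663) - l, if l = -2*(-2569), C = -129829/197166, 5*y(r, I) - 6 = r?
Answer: -4806273800549/935436690 ≈ -5138.0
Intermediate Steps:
y(r, I) = 6/5 + r/5
C = -7637/11598 (C = -129829*1/197166 = -7637/11598 ≈ -0.65848)
l = 5138
(y(206 - 156, 389) + C)/(-176580 + 63663) - l = ((6/5 + (206 - 156)/5) - 7637/11598)/(-176580 + 63663) - 1*5138 = ((6/5 + (1/5)*50) - 7637/11598)/(-112917) - 5138 = ((6/5 + 10) - 7637/11598)*(-1/112917) - 5138 = (56/5 - 7637/11598)*(-1/112917) - 5138 = (611303/57990)*(-1/112917) - 5138 = -87329/935436690 - 5138 = -4806273800549/935436690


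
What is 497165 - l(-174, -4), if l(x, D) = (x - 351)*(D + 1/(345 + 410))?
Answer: 74754920/151 ≈ 4.9507e+5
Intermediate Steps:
l(x, D) = (-351 + x)*(1/755 + D) (l(x, D) = (-351 + x)*(D + 1/755) = (-351 + x)*(1/755 + D))
497165 - l(-174, -4) = 497165 - (-351/755 - 351*(-4) + (1/755)*(-174) - 4*(-174)) = 497165 - (-351/755 + 1404 - 174/755 + 696) = 497165 - 1*316995/151 = 497165 - 316995/151 = 74754920/151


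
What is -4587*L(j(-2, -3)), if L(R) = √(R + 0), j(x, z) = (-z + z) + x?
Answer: -4587*I*√2 ≈ -6487.0*I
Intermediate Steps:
j(x, z) = x (j(x, z) = 0 + x = x)
L(R) = √R
-4587*L(j(-2, -3)) = -4587*I*√2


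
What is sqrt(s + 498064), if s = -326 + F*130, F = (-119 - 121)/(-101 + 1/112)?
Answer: sqrt(63719488271498)/11311 ≈ 705.72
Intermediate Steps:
F = 26880/11311 (F = -240/(-101 + 1/112) = -240/(-11311/112) = -240*(-112/11311) = 26880/11311 ≈ 2.3764)
s = -192986/11311 (s = -326 + (26880/11311)*130 = -326 + 3494400/11311 = -192986/11311 ≈ -17.062)
sqrt(s + 498064) = sqrt(-192986/11311 + 498064) = sqrt(5633408918/11311) = sqrt(63719488271498)/11311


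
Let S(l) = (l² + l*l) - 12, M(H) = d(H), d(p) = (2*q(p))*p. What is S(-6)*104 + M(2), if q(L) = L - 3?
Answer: 6236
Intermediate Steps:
q(L) = -3 + L
d(p) = p*(-6 + 2*p) (d(p) = (2*(-3 + p))*p = (-6 + 2*p)*p = p*(-6 + 2*p))
M(H) = 2*H*(-3 + H)
S(l) = -12 + 2*l² (S(l) = (l² + l²) - 12 = 2*l² - 12 = -12 + 2*l²)
S(-6)*104 + M(2) = (-12 + 2*(-6)²)*104 + 2*2*(-3 + 2) = (-12 + 2*36)*104 + 2*2*(-1) = (-12 + 72)*104 - 4 = 60*104 - 4 = 6240 - 4 = 6236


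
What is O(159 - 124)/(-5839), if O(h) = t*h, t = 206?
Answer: -7210/5839 ≈ -1.2348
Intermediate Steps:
O(h) = 206*h
O(159 - 124)/(-5839) = (206*(159 - 124))/(-5839) = (206*35)*(-1/5839) = 7210*(-1/5839) = -7210/5839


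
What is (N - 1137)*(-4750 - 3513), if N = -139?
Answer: 10543588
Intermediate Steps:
(N - 1137)*(-4750 - 3513) = (-139 - 1137)*(-4750 - 3513) = -1276*(-8263) = 10543588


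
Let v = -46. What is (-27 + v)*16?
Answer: -1168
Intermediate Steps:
(-27 + v)*16 = (-27 - 46)*16 = -73*16 = -1168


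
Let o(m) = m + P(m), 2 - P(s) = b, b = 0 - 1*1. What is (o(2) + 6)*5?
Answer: 55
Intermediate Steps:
b = -1 (b = 0 - 1 = -1)
P(s) = 3 (P(s) = 2 - 1*(-1) = 2 + 1 = 3)
o(m) = 3 + m (o(m) = m + 3 = 3 + m)
(o(2) + 6)*5 = ((3 + 2) + 6)*5 = (5 + 6)*5 = 11*5 = 55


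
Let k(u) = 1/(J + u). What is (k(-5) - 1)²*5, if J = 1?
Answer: 125/16 ≈ 7.8125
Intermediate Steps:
k(u) = 1/(1 + u)
(k(-5) - 1)²*5 = (1/(1 - 5) - 1)²*5 = (1/(-4) - 1)²*5 = (-¼ - 1)²*5 = (-5/4)²*5 = (25/16)*5 = 125/16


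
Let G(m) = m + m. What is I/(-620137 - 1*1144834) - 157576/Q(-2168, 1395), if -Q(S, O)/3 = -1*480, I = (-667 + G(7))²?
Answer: -34841387407/317694780 ≈ -109.67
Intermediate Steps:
G(m) = 2*m
I = 426409 (I = (-667 + 2*7)² = (-667 + 14)² = (-653)² = 426409)
Q(S, O) = 1440 (Q(S, O) = -(-3)*480 = -3*(-480) = 1440)
I/(-620137 - 1*1144834) - 157576/Q(-2168, 1395) = 426409/(-620137 - 1*1144834) - 157576/1440 = 426409/(-620137 - 1144834) - 157576*1/1440 = 426409/(-1764971) - 19697/180 = 426409*(-1/1764971) - 19697/180 = -426409/1764971 - 19697/180 = -34841387407/317694780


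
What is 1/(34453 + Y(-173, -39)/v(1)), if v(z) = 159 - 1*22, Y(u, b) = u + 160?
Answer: 137/4720048 ≈ 2.9025e-5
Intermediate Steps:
Y(u, b) = 160 + u
v(z) = 137 (v(z) = 159 - 22 = 137)
1/(34453 + Y(-173, -39)/v(1)) = 1/(34453 + (160 - 173)/137) = 1/(34453 - 13*1/137) = 1/(34453 - 13/137) = 1/(4720048/137) = 137/4720048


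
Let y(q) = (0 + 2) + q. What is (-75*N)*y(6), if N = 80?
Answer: -48000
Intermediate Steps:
y(q) = 2 + q
(-75*N)*y(6) = (-75*80)*(2 + 6) = -6000*8 = -48000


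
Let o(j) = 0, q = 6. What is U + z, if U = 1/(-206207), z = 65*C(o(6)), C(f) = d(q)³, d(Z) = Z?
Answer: 2895146279/206207 ≈ 14040.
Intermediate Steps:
C(f) = 216 (C(f) = 6³ = 216)
z = 14040 (z = 65*216 = 14040)
U = -1/206207 ≈ -4.8495e-6
U + z = -1/206207 + 14040 = 2895146279/206207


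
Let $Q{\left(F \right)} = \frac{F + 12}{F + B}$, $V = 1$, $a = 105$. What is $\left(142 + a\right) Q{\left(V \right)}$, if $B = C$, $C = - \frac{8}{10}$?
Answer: $16055$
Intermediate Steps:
$C = - \frac{4}{5}$ ($C = \left(-8\right) \frac{1}{10} = - \frac{4}{5} \approx -0.8$)
$B = - \frac{4}{5} \approx -0.8$
$Q{\left(F \right)} = \frac{12 + F}{- \frac{4}{5} + F}$ ($Q{\left(F \right)} = \frac{F + 12}{F - \frac{4}{5}} = \frac{12 + F}{- \frac{4}{5} + F}$)
$\left(142 + a\right) Q{\left(V \right)} = \left(142 + 105\right) \frac{5 \left(12 + 1\right)}{-4 + 5 \cdot 1} = 247 \cdot 5 \frac{1}{-4 + 5} \cdot 13 = 247 \cdot 5 \cdot 1^{-1} \cdot 13 = 247 \cdot 5 \cdot 1 \cdot 13 = 247 \cdot 65 = 16055$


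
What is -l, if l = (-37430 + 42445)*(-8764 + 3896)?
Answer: 24413020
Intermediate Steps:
l = -24413020 (l = 5015*(-4868) = -24413020)
-l = -1*(-24413020) = 24413020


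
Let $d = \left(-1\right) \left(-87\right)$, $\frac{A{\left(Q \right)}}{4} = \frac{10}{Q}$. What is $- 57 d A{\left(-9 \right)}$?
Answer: $22040$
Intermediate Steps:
$A{\left(Q \right)} = \frac{40}{Q}$ ($A{\left(Q \right)} = 4 \frac{10}{Q} = \frac{40}{Q}$)
$d = 87$
$- 57 d A{\left(-9 \right)} = \left(-57\right) 87 \frac{40}{-9} = - 4959 \cdot 40 \left(- \frac{1}{9}\right) = \left(-4959\right) \left(- \frac{40}{9}\right) = 22040$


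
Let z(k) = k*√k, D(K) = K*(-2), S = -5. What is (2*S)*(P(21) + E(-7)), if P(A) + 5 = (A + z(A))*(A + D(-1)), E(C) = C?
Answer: -4710 - 4830*√21 ≈ -26844.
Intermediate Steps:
D(K) = -2*K
z(k) = k^(3/2)
P(A) = -5 + (2 + A)*(A + A^(3/2)) (P(A) = -5 + (A + A^(3/2))*(A - 2*(-1)) = -5 + (A + A^(3/2))*(A + 2) = -5 + (A + A^(3/2))*(2 + A) = -5 + (2 + A)*(A + A^(3/2)))
(2*S)*(P(21) + E(-7)) = (2*(-5))*((-5 + 21² + 21^(5/2) + 2*21 + 2*21^(3/2)) - 7) = -10*((-5 + 441 + 441*√21 + 42 + 2*(21*√21)) - 7) = -10*((-5 + 441 + 441*√21 + 42 + 42*√21) - 7) = -10*((478 + 483*√21) - 7) = -10*(471 + 483*√21) = -4710 - 4830*√21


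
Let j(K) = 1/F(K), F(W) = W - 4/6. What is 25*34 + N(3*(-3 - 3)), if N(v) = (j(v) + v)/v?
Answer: 285937/336 ≈ 851.00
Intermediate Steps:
F(W) = -⅔ + W (F(W) = W - 4*⅙ = W - ⅔ = -⅔ + W)
j(K) = 1/(-⅔ + K)
N(v) = (v + 3/(-2 + 3*v))/v (N(v) = (3/(-2 + 3*v) + v)/v = (v + 3/(-2 + 3*v))/v)
25*34 + N(3*(-3 - 3)) = 25*34 + (3 + (3*(-3 - 3))*(-2 + 3*(3*(-3 - 3))))/(((3*(-3 - 3)))*(-2 + 3*(3*(-3 - 3)))) = 850 + (3 + (3*(-6))*(-2 + 3*(3*(-6))))/(((3*(-6)))*(-2 + 3*(3*(-6)))) = 850 + (3 - 18*(-2 + 3*(-18)))/((-18)*(-2 + 3*(-18))) = 850 - (3 - 18*(-2 - 54))/(18*(-2 - 54)) = 850 - 1/18*(3 - 18*(-56))/(-56) = 850 - 1/18*(-1/56)*(3 + 1008) = 850 - 1/18*(-1/56)*1011 = 850 + 337/336 = 285937/336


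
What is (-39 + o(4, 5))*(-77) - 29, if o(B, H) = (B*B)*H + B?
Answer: -3494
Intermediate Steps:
o(B, H) = B + H*B² (o(B, H) = B²*H + B = H*B² + B = B + H*B²)
(-39 + o(4, 5))*(-77) - 29 = (-39 + 4*(1 + 4*5))*(-77) - 29 = (-39 + 4*(1 + 20))*(-77) - 29 = (-39 + 4*21)*(-77) - 29 = (-39 + 84)*(-77) - 29 = 45*(-77) - 29 = -3465 - 29 = -3494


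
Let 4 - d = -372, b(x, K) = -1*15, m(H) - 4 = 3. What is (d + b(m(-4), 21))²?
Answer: 130321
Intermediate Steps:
m(H) = 7 (m(H) = 4 + 3 = 7)
b(x, K) = -15
d = 376 (d = 4 - 1*(-372) = 4 + 372 = 376)
(d + b(m(-4), 21))² = (376 - 15)² = 361² = 130321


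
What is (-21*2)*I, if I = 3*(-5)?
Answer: 630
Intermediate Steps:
I = -15
(-21*2)*I = -21*2*(-15) = -42*(-15) = 630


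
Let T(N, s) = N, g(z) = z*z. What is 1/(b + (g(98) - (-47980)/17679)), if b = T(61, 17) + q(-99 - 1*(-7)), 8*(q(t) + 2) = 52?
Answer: 35358/341990141 ≈ 0.00010339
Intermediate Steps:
g(z) = z²
q(t) = 9/2 (q(t) = -2 + (⅛)*52 = -2 + 13/2 = 9/2)
b = 131/2 (b = 61 + 9/2 = 131/2 ≈ 65.500)
1/(b + (g(98) - (-47980)/17679)) = 1/(131/2 + (98² - (-47980)/17679)) = 1/(131/2 + (9604 - (-47980)/17679)) = 1/(131/2 + (9604 - 1*(-47980/17679))) = 1/(131/2 + (9604 + 47980/17679)) = 1/(131/2 + 169837096/17679) = 1/(341990141/35358) = 35358/341990141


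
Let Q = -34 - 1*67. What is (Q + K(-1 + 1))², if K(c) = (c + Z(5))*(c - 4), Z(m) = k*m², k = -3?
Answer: 39601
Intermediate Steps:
Z(m) = -3*m²
K(c) = (-75 + c)*(-4 + c) (K(c) = (c - 3*5²)*(c - 4) = (c - 3*25)*(-4 + c) = (c - 75)*(-4 + c) = (-75 + c)*(-4 + c))
Q = -101 (Q = -34 - 67 = -101)
(Q + K(-1 + 1))² = (-101 + (300 + (-1 + 1)² - 79*(-1 + 1)))² = (-101 + (300 + 0² - 79*0))² = (-101 + (300 + 0 + 0))² = (-101 + 300)² = 199² = 39601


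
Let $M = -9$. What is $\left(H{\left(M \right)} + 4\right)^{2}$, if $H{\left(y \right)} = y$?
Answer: $25$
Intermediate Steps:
$\left(H{\left(M \right)} + 4\right)^{2} = \left(-9 + 4\right)^{2} = \left(-5\right)^{2} = 25$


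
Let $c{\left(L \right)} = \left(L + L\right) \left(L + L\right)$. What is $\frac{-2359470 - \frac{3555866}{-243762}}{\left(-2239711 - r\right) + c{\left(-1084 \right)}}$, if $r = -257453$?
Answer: $- \frac{287572785137}{331268414046} \approx -0.8681$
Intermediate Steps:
$c{\left(L \right)} = 4 L^{2}$ ($c{\left(L \right)} = 2 L 2 L = 4 L^{2}$)
$\frac{-2359470 - \frac{3555866}{-243762}}{\left(-2239711 - r\right) + c{\left(-1084 \right)}} = \frac{-2359470 - \frac{3555866}{-243762}}{\left(-2239711 - -257453\right) + 4 \left(-1084\right)^{2}} = \frac{-2359470 - - \frac{1777933}{121881}}{\left(-2239711 + 257453\right) + 4 \cdot 1175056} = \frac{-2359470 + \frac{1777933}{121881}}{-1982258 + 4700224} = - \frac{287572785137}{121881 \cdot 2717966} = \left(- \frac{287572785137}{121881}\right) \frac{1}{2717966} = - \frac{287572785137}{331268414046}$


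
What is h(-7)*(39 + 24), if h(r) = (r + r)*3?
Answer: -2646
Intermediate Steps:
h(r) = 6*r (h(r) = (2*r)*3 = 6*r)
h(-7)*(39 + 24) = (6*(-7))*(39 + 24) = -42*63 = -2646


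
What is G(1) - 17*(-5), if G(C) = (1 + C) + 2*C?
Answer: 89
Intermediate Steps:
G(C) = 1 + 3*C
G(1) - 17*(-5) = (1 + 3*1) - 17*(-5) = (1 + 3) + 85 = 4 + 85 = 89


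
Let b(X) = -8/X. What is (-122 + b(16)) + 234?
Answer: 223/2 ≈ 111.50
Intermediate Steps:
(-122 + b(16)) + 234 = (-122 - 8/16) + 234 = (-122 - 8*1/16) + 234 = (-122 - ½) + 234 = -245/2 + 234 = 223/2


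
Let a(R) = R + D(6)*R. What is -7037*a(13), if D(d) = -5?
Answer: 365924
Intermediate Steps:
a(R) = -4*R (a(R) = R - 5*R = -4*R)
-7037*a(13) = -(-28148)*13 = -7037*(-52) = 365924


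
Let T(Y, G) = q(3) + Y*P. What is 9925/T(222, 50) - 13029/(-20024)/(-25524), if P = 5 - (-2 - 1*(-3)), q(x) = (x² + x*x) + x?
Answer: 563620219271/51620350176 ≈ 10.919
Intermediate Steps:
q(x) = x + 2*x² (q(x) = (x² + x²) + x = 2*x² + x = x + 2*x²)
P = 4 (P = 5 - (-2 + 3) = 5 - 1*1 = 5 - 1 = 4)
T(Y, G) = 21 + 4*Y (T(Y, G) = 3*(1 + 2*3) + Y*4 = 3*(1 + 6) + 4*Y = 3*7 + 4*Y = 21 + 4*Y)
9925/T(222, 50) - 13029/(-20024)/(-25524) = 9925/(21 + 4*222) - 13029/(-20024)/(-25524) = 9925/(21 + 888) - 13029*(-1/20024)*(-1/25524) = 9925/909 + (13029/20024)*(-1/25524) = 9925*(1/909) - 4343/170364192 = 9925/909 - 4343/170364192 = 563620219271/51620350176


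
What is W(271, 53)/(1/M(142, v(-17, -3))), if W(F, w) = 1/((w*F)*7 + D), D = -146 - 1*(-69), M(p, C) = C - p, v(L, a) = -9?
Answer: -151/100464 ≈ -0.0015030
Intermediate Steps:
D = -77 (D = -146 + 69 = -77)
W(F, w) = 1/(-77 + 7*F*w) (W(F, w) = 1/((w*F)*7 - 77) = 1/((F*w)*7 - 77) = 1/(7*F*w - 77) = 1/(-77 + 7*F*w))
W(271, 53)/(1/M(142, v(-17, -3))) = (1/(7*(-11 + 271*53)))/(1/(-9 - 1*142)) = (1/(7*(-11 + 14363)))/(1/(-9 - 142)) = ((⅐)/14352)/(1/(-151)) = ((⅐)*(1/14352))/(-1/151) = (1/100464)*(-151) = -151/100464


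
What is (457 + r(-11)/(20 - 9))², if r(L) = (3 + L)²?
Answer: 25918281/121 ≈ 2.1420e+5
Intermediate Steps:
(457 + r(-11)/(20 - 9))² = (457 + (3 - 11)²/(20 - 9))² = (457 + (-8)²/11)² = (457 + 64*(1/11))² = (457 + 64/11)² = (5091/11)² = 25918281/121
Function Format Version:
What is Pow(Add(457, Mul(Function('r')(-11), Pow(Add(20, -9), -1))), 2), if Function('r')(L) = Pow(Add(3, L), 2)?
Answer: Rational(25918281, 121) ≈ 2.1420e+5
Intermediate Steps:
Pow(Add(457, Mul(Function('r')(-11), Pow(Add(20, -9), -1))), 2) = Pow(Add(457, Mul(Pow(Add(3, -11), 2), Pow(Add(20, -9), -1))), 2) = Pow(Add(457, Mul(Pow(-8, 2), Pow(11, -1))), 2) = Pow(Add(457, Mul(64, Rational(1, 11))), 2) = Pow(Add(457, Rational(64, 11)), 2) = Pow(Rational(5091, 11), 2) = Rational(25918281, 121)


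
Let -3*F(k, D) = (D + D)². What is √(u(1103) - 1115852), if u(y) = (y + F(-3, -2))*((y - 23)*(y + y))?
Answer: 2*√653513257 ≈ 51128.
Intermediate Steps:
F(k, D) = -4*D²/3 (F(k, D) = -(D + D)²/3 = -4*D²/3)
u(y) = 2*y*(-23 + y)*(-16/3 + y) (u(y) = (y - 4/3*(-2)²)*((y - 23)*(y + y)) = (y - 4/3*4)*((-23 + y)*(2*y)) = (y - 16/3)*(2*y*(-23 + y)) = (-16/3 + y)*(2*y*(-23 + y)) = 2*y*(-23 + y)*(-16/3 + y))
√(u(1103) - 1115852) = √((⅔)*1103*(368 - 85*1103 + 3*1103²) - 1115852) = √((⅔)*1103*(368 - 93755 + 3*1216609) - 1115852) = √((⅔)*1103*(368 - 93755 + 3649827) - 1115852) = √((⅔)*1103*3556440 - 1115852) = √(2615168880 - 1115852) = √2614053028 = 2*√653513257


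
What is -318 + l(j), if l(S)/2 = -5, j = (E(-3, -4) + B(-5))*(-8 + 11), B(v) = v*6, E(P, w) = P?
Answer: -328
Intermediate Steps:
B(v) = 6*v
j = -99 (j = (-3 + 6*(-5))*(-8 + 11) = (-3 - 30)*3 = -33*3 = -99)
l(S) = -10 (l(S) = 2*(-5) = -10)
-318 + l(j) = -318 - 10 = -328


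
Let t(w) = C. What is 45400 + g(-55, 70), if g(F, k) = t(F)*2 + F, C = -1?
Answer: 45343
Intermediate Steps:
t(w) = -1
g(F, k) = -2 + F (g(F, k) = -1*2 + F = -2 + F)
45400 + g(-55, 70) = 45400 + (-2 - 55) = 45400 - 57 = 45343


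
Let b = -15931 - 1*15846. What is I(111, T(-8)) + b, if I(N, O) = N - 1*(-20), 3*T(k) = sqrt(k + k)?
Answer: -31646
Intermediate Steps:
T(k) = sqrt(2)*sqrt(k)/3 (T(k) = sqrt(k + k)/3 = sqrt(2*k)/3 = (sqrt(2)*sqrt(k))/3 = sqrt(2)*sqrt(k)/3)
I(N, O) = 20 + N (I(N, O) = N + 20 = 20 + N)
b = -31777 (b = -15931 - 15846 = -31777)
I(111, T(-8)) + b = (20 + 111) - 31777 = 131 - 31777 = -31646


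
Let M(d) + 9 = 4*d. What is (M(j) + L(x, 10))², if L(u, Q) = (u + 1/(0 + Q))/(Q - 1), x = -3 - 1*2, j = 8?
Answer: 4084441/8100 ≈ 504.25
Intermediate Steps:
x = -5 (x = -3 - 2 = -5)
L(u, Q) = (u + 1/Q)/(-1 + Q)
M(d) = -9 + 4*d
(M(j) + L(x, 10))² = ((-9 + 4*8) + (1 + 10*(-5))/(10*(-1 + 10)))² = ((-9 + 32) + (⅒)*(1 - 50)/9)² = (23 + (⅒)*(⅑)*(-49))² = (23 - 49/90)² = (2021/90)² = 4084441/8100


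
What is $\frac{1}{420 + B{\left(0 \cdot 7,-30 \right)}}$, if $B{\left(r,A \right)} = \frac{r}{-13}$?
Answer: $\frac{1}{420} \approx 0.002381$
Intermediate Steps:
$B{\left(r,A \right)} = - \frac{r}{13}$ ($B{\left(r,A \right)} = r \left(- \frac{1}{13}\right) = - \frac{r}{13}$)
$\frac{1}{420 + B{\left(0 \cdot 7,-30 \right)}} = \frac{1}{420 - \frac{0 \cdot 7}{13}} = \frac{1}{420 - 0} = \frac{1}{420 + 0} = \frac{1}{420}$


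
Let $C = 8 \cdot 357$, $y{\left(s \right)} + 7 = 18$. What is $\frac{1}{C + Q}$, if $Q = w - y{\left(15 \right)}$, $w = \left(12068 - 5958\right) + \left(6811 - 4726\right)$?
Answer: $\frac{1}{11040} \approx 9.058 \cdot 10^{-5}$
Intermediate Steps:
$y{\left(s \right)} = 11$ ($y{\left(s \right)} = -7 + 18 = 11$)
$w = 8195$ ($w = 6110 + 2085 = 8195$)
$C = 2856$
$Q = 8184$ ($Q = 8195 - 11 = 8184$)
$\frac{1}{C + Q} = \frac{1}{2856 + 8184} = \frac{1}{11040}$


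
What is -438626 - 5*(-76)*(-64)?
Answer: -462946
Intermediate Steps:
-438626 - 5*(-76)*(-64) = -438626 + 380*(-64) = -438626 - 24320 = -462946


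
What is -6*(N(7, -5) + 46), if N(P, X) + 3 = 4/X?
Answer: -1266/5 ≈ -253.20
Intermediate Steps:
N(P, X) = -3 + 4/X
-6*(N(7, -5) + 46) = -6*((-3 + 4/(-5)) + 46) = -6*((-3 + 4*(-⅕)) + 46) = -6*((-3 - ⅘) + 46) = -6*(-19/5 + 46) = -6*211/5 = -1266/5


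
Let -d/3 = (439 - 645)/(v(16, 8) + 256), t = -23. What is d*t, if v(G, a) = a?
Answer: -2369/44 ≈ -53.841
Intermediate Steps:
d = 103/44 (d = -3*(439 - 645)/(8 + 256) = -(-618)/264 = -3*(-103/132) = 103/44 ≈ 2.3409)
d*t = (103/44)*(-23) = -2369/44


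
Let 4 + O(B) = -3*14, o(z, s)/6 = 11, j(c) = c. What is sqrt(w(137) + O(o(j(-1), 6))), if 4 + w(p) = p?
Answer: sqrt(87) ≈ 9.3274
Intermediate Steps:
o(z, s) = 66 (o(z, s) = 6*11 = 66)
O(B) = -46 (O(B) = -4 - 3*14 = -4 - 42 = -46)
w(p) = -4 + p
sqrt(w(137) + O(o(j(-1), 6))) = sqrt((-4 + 137) - 46) = sqrt(133 - 46) = sqrt(87)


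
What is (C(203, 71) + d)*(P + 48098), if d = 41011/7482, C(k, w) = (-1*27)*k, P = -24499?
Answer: -966799843769/7482 ≈ -1.2922e+8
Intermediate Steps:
C(k, w) = -27*k
d = 41011/7482 (d = 41011*(1/7482) = 41011/7482 ≈ 5.4813)
(C(203, 71) + d)*(P + 48098) = (-27*203 + 41011/7482)*(-24499 + 48098) = (-5481 + 41011/7482)*23599 = -40967831/7482*23599 = -966799843769/7482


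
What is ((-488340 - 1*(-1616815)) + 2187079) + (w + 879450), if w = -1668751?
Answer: 2526253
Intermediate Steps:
((-488340 - 1*(-1616815)) + 2187079) + (w + 879450) = ((-488340 - 1*(-1616815)) + 2187079) + (-1668751 + 879450) = ((-488340 + 1616815) + 2187079) - 789301 = (1128475 + 2187079) - 789301 = 3315554 - 789301 = 2526253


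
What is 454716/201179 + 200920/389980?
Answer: 10887551518/3922789321 ≈ 2.7755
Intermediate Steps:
454716/201179 + 200920/389980 = 454716*(1/201179) + 200920*(1/389980) = 454716/201179 + 10046/19499 = 10887551518/3922789321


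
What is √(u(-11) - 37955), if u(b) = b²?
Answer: I*√37834 ≈ 194.51*I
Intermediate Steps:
√(u(-11) - 37955) = √((-11)² - 37955) = √(121 - 37955) = √(-37834) = I*√37834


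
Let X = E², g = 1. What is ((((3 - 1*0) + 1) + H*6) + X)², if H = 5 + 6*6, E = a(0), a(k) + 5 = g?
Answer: 70756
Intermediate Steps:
a(k) = -4 (a(k) = -5 + 1 = -4)
E = -4
H = 41 (H = 5 + 36 = 41)
X = 16 (X = (-4)² = 16)
((((3 - 1*0) + 1) + H*6) + X)² = ((((3 - 1*0) + 1) + 41*6) + 16)² = ((((3 + 0) + 1) + 246) + 16)² = (((3 + 1) + 246) + 16)² = ((4 + 246) + 16)² = (250 + 16)² = 266² = 70756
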